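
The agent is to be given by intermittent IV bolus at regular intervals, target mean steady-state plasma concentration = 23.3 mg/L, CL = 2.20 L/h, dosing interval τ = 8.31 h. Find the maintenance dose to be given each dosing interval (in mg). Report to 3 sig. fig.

426 mg

At steady state, Dose/τ = Css × CL.
Dose = Css × CL × τ = 23.3 × 2.200 × 8.31 = 426.0 mg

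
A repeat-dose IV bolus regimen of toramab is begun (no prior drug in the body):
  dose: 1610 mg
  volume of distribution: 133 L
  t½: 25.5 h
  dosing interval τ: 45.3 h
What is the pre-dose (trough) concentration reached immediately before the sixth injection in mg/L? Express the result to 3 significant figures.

C₀ per dose = Dose / Vd = 1610 / 133 = 12.11 mg/L
k = ln2 / t½ = 0.693147 / 25.5 = 0.02718 h⁻¹
Fraction remaining after one interval: r = e^(−kτ) = e^(−0.02718 × 45.3) = 0.2919
Before dose 6, 5 doses have been given (aged 1τ, 2τ, 3τ, 4τ, 5τ).
C_trough = C₀ × (r + r² + … + r^5) = C₀ × r(1−r^5)/(1−r)
        = 12.11 × 0.2919 × (1 − 0.002119) / (1 − 0.2919) = 4.982 mg/L

4.98 mg/L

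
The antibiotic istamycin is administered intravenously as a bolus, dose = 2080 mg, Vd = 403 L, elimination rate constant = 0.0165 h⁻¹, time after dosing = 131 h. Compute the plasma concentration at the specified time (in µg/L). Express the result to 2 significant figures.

590 µg/L

C₀ = Dose / Vd = 2080 / 403 = 5.161 mg/L
C = C₀ · e^(−k·t) = 5.161 × e^(−0.01650 × 131)
  = 5.161 × 0.1152 = 0.5945 mg/L
Convert: 0.5945 mg/L × 1000 = 594.5 µg/L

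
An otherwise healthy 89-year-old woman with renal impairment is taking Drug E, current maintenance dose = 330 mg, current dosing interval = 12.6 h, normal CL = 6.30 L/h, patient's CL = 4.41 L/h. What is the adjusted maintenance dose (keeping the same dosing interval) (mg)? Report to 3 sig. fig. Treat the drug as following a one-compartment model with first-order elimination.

To keep the same average steady-state level, dosing rate must scale with clearance.
CL ratio = 4.41 / 6.30 = 0.7000
New dose (same interval) = 330 × 0.7000 = 231.0 mg

231 mg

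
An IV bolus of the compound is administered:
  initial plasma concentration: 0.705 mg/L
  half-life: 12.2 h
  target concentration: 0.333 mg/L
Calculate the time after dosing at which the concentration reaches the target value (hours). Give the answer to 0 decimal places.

k = ln2 / t½ = 0.693147 / 12.2 = 0.05682 h⁻¹
t = ln(C₀ / C) / k = ln(0.7050 / 0.333) / 0.05682
  = ln(2.117) / 0.05682 = 0.7500 / 0.05682 = 13.20 h

13 h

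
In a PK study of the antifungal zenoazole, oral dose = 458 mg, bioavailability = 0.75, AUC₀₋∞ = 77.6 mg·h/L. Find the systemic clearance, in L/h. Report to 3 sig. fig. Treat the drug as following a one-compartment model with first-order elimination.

CL = F·Dose / AUC = 0.75 × 458 / 77.6 = 4.427 L/h

4.43 L/h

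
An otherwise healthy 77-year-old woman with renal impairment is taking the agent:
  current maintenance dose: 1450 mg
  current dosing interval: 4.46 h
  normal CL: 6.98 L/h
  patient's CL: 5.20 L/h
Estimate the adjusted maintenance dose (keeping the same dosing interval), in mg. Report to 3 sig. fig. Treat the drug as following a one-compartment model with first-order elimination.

1080 mg

To keep the same average steady-state level, dosing rate must scale with clearance.
CL ratio = 5.20 / 6.98 = 0.7450
New dose (same interval) = 1450 × 0.7450 = 1080 mg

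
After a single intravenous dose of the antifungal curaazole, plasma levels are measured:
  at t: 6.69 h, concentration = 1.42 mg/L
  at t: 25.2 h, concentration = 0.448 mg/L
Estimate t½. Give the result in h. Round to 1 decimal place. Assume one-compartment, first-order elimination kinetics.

11.1 h

k = ln(C₁/C₂) / (t₂ − t₁) = ln(1.42/0.448) / (25.2 − 6.69)
  = 1.154 / 18.51 = 0.06234 h⁻¹
t½ = ln2 / k = 0.693147 / 0.06234 = 11.12 h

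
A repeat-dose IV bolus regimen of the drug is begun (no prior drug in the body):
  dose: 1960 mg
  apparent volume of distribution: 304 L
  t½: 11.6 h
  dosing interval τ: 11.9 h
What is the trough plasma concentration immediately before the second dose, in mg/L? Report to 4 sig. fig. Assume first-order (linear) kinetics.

3.166 mg/L

C₀ per dose = Dose / Vd = 1960 / 304 = 6.447 mg/L
k = ln2 / t½ = 0.693147 / 11.6 = 0.05975 h⁻¹
Fraction remaining after one interval: r = e^(−kτ) = e^(−0.05975 × 11.9) = 0.4911
Before dose 2, 1 dose has been given (aged 1τ).
C_trough = C₀ × r = 6.447 × 0.4911 = 3.166 mg/L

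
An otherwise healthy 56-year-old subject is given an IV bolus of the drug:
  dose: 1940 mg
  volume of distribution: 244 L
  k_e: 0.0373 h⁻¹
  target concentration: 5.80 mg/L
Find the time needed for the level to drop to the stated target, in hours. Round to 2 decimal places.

8.46 h

C₀ = Dose / Vd = 1940 / 244 = 7.951 mg/L
t = ln(C₀ / C) / k = ln(7.951 / 5.80) / 0.03730
  = ln(1.371) / 0.03730 = 0.3155 / 0.03730 = 8.458 h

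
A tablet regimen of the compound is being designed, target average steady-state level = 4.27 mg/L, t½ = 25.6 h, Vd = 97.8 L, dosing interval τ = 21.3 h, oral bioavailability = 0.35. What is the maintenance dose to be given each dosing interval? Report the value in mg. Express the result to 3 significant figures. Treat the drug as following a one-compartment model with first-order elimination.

k = ln2 / t½ = 0.693147 / 25.6 = 0.02708 h⁻¹
CL = k × Vd = 0.02708 × 97.8 = 2.648 L/h
At steady state, F × (Dose/τ) = Css × CL.
Dose = Css × CL × τ / F = 4.27 × 2.648 × 21.3 / 0.35 = 688.1 mg

688 mg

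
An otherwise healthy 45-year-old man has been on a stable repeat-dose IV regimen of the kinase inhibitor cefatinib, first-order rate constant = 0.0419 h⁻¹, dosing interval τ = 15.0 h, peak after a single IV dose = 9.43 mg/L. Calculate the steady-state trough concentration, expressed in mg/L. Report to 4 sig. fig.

e^(−kτ) = e^(−0.04190 × 15.0) = 0.5334
Accumulation ratio R = 1 / (1 − e^(−kτ)) = 1 / (1 − 0.5334) = 2.143
Steady-state trough = C₀ × R × e^(−kτ) = 9.43 × 2.143 × 0.5334 = 10.78 mg/L

10.78 mg/L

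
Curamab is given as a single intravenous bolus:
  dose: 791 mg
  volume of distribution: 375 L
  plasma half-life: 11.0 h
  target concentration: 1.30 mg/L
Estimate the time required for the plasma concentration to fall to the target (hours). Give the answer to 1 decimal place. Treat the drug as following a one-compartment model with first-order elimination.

7.7 h

C₀ = Dose / Vd = 791.0 / 375 = 2.109 mg/L
k = ln2 / t½ = 0.693147 / 11.0 = 0.06301 h⁻¹
t = ln(C₀ / C) / k = ln(2.109 / 1.30) / 0.06301
  = ln(1.622) / 0.06301 = 0.4837 / 0.06301 = 7.677 h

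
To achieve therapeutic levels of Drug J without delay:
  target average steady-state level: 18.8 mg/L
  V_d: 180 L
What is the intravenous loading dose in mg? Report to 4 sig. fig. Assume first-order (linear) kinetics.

3384 mg

LD = Css × Vd = 18.8 × 180 = 3384 mg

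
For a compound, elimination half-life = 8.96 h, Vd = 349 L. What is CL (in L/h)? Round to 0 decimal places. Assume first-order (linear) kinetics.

k = ln2 / t½ = 0.693147 / 8.96 = 0.07736 h⁻¹
CL = k × Vd = 0.07736 × 349 = 27.00 L/h

27 L/h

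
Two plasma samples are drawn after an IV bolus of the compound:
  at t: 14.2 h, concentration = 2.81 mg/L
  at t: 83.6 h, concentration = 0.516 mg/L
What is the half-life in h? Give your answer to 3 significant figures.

k = ln(C₁/C₂) / (t₂ − t₁) = ln(2.81/0.516) / (83.6 − 14.2)
  = 1.695 / 69.40 = 0.02442 h⁻¹
t½ = ln2 / k = 0.693147 / 0.02442 = 28.38 h

28.4 h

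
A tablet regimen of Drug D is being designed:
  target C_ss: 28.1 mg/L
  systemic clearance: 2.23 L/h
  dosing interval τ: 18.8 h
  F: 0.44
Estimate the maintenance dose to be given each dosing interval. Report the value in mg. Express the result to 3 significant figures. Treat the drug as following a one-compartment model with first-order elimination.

At steady state, F × (Dose/τ) = Css × CL.
Dose = Css × CL × τ / F = 28.1 × 2.230 × 18.8 / 0.44 = 2677 mg

2680 mg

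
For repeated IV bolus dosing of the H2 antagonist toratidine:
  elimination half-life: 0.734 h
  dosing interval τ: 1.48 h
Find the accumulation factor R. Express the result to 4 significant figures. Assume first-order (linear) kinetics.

1.328

k = ln2 / t½ = 0.693147 / 0.734 = 0.9443 h⁻¹
e^(−kτ) = e^(−0.9443 × 1.48) = 0.2472
Accumulation ratio R = 1 / (1 − e^(−kτ)) = 1 / (1 − 0.2472) = 1.328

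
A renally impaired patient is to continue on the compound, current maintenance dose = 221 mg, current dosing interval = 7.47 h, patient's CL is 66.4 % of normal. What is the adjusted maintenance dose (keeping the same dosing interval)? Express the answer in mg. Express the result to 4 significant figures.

To keep the same average steady-state level, dosing rate must scale with clearance.
CL ratio = 66.4 / 100 = 0.6640
New dose (same interval) = 221 × 0.6640 = 146.7 mg

146.7 mg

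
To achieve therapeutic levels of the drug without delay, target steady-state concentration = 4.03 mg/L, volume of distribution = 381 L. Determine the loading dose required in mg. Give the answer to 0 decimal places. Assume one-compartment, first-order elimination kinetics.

1535 mg

LD = Css × Vd = 4.03 × 381 = 1535 mg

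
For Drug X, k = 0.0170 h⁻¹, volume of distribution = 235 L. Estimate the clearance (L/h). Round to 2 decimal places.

4.00 L/h

CL = k × Vd = 0.0170 × 235 = 3.995 L/h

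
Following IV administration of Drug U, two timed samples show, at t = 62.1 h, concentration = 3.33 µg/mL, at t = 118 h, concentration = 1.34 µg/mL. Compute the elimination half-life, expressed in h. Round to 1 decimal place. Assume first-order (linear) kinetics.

k = ln(C₁/C₂) / (t₂ − t₁) = ln(3.33/1.34) / (118 − 62.1)
  = 0.9103 / 55.90 = 0.01628 h⁻¹
t½ = ln2 / k = 0.693147 / 0.01628 = 42.58 h

42.6 h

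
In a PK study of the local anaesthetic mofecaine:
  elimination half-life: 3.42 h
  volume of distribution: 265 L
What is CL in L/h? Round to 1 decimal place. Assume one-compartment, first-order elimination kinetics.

k = ln2 / t½ = 0.693147 / 3.42 = 0.2027 h⁻¹
CL = k × Vd = 0.2027 × 265 = 53.72 L/h

53.7 L/h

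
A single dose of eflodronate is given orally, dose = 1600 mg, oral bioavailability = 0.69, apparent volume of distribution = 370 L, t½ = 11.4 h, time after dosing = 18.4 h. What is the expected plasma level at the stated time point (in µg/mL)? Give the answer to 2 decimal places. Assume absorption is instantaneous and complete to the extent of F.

Amount reaching circulation = F × Dose = 0.69 × 1600 = 1104 mg
C₀ = F·Dose / Vd = 1104 / 370 = 2.984 mg/L
k = ln2 / t½ = 0.693147 / 11.4 = 0.06080 h⁻¹
C = C₀ · e^(−k·t) = 2.984 × e^(−0.06080 × 18.4)
  = 2.984 × 0.3267 = 0.9749 mg/L
(0.9749 mg/L = 0.9749 µg/mL)

0.97 µg/mL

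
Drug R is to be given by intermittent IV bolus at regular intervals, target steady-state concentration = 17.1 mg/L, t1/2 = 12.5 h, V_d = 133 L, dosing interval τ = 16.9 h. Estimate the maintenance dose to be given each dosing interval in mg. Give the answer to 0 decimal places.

k = ln2 / t½ = 0.693147 / 12.5 = 0.05545 h⁻¹
CL = k × Vd = 0.05545 × 133 = 7.375 L/h
At steady state, Dose/τ = Css × CL.
Dose = Css × CL × τ = 17.1 × 7.375 × 16.9 = 2131 mg

2131 mg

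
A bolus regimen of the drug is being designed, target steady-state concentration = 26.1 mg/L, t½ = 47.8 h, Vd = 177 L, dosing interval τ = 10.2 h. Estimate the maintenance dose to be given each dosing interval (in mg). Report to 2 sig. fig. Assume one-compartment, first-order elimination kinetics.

k = ln2 / t½ = 0.693147 / 47.8 = 0.01450 h⁻¹
CL = k × Vd = 0.01450 × 177 = 2.567 L/h
At steady state, Dose/τ = Css × CL.
Dose = Css × CL × τ = 26.1 × 2.567 × 10.2 = 683.4 mg

680 mg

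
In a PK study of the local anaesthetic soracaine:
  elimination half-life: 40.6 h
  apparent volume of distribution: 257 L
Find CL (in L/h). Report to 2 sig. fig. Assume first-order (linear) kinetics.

4.4 L/h

k = ln2 / t½ = 0.693147 / 40.6 = 0.01707 h⁻¹
CL = k × Vd = 0.01707 × 257 = 4.387 L/h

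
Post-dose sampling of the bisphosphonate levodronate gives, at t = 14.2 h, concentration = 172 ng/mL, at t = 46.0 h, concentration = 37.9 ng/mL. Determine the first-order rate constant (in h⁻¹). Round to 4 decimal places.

k = ln(C₁/C₂) / (t₂ − t₁) = ln(172/37.9) / (46.0 − 14.2)
  = 1.513 / 31.80 = 0.04758 h⁻¹

0.0476 h⁻¹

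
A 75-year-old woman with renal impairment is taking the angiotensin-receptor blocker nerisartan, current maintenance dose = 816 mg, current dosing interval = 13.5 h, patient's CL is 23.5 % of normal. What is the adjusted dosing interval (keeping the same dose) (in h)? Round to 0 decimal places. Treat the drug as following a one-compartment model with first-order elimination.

To keep the same average steady-state level, dosing rate must scale with clearance.
CL ratio = 23.5 / 100 = 0.2350
New interval (same dose) = 13.5 / 0.2350 = 57.45 h

57 h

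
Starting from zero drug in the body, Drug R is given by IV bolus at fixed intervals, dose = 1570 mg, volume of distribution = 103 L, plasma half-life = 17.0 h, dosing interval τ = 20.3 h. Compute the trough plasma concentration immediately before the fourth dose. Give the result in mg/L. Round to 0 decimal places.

C₀ per dose = Dose / Vd = 1570 / 103 = 15.24 mg/L
k = ln2 / t½ = 0.693147 / 17.0 = 0.04077 h⁻¹
Fraction remaining after one interval: r = e^(−kτ) = e^(−0.04077 × 20.3) = 0.4371
Before dose 4, 3 doses have been given (aged 1τ, 2τ, 3τ).
C_trough = C₀ × (r + r² + … + r^3) = C₀ × r(1−r^3)/(1−r)
        = 15.24 × 0.4371 × (1 − 0.08351) / (1 − 0.4371) = 10.85 mg/L

11 mg/L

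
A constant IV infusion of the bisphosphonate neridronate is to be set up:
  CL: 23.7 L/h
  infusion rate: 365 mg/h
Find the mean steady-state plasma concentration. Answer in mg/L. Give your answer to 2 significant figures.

15 mg/L

At steady state Css = R₀ / CL = 365 / 23.70 = 15.40 mg/L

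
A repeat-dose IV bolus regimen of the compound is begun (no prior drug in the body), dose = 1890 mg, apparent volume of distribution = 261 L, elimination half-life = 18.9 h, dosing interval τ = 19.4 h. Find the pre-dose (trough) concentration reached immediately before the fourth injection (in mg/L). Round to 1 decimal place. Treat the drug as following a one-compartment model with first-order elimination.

6.2 mg/L

C₀ per dose = Dose / Vd = 1890 / 261 = 7.241 mg/L
k = ln2 / t½ = 0.693147 / 18.9 = 0.03667 h⁻¹
Fraction remaining after one interval: r = e^(−kτ) = e^(−0.03667 × 19.4) = 0.4910
Before dose 4, 3 doses have been given (aged 1τ, 2τ, 3τ).
C_trough = C₀ × (r + r² + … + r^3) = C₀ × r(1−r^3)/(1−r)
        = 7.241 × 0.4910 × (1 − 0.1184) / (1 − 0.4910) = 6.158 mg/L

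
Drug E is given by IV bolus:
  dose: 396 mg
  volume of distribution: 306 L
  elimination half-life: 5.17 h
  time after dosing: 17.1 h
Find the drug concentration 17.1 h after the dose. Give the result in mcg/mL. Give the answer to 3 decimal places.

0.131 mcg/mL

C₀ = Dose / Vd = 396.0 / 306 = 1.294 mg/L
k = ln2 / t½ = 0.693147 / 5.17 = 0.1341 h⁻¹
C = C₀ · e^(−k·t) = 1.294 × e^(−0.1341 × 17.1)
  = 1.294 × 0.1010 = 0.1307 mg/L
(0.1307 mg/L = 0.1307 mcg/mL)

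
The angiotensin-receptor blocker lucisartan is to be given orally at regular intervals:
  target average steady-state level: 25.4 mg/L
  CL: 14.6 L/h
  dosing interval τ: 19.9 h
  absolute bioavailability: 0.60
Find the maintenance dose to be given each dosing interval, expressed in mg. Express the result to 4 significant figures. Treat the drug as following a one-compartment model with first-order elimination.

12300 mg

At steady state, F × (Dose/τ) = Css × CL.
Dose = Css × CL × τ / F = 25.4 × 14.60 × 19.9 / 0.60 = 12300 mg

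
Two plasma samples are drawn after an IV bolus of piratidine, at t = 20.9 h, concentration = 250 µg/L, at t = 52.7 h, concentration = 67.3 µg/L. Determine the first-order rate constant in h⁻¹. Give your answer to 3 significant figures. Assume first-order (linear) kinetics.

0.0413 h⁻¹

k = ln(C₁/C₂) / (t₂ − t₁) = ln(250/67.3) / (52.7 − 20.9)
  = 1.312 / 31.80 = 0.04126 h⁻¹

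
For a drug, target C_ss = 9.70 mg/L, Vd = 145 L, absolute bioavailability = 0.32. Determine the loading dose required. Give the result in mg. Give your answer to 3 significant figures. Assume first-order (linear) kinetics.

LD = Css × Vd / F = 9.70 × 145 / 0.32 = 4395 mg

4400 mg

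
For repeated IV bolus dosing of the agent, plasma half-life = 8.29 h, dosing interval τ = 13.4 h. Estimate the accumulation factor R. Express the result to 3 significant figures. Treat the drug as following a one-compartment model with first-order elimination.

1.48

k = ln2 / t½ = 0.693147 / 8.29 = 0.08361 h⁻¹
e^(−kτ) = e^(−0.08361 × 13.4) = 0.3262
Accumulation ratio R = 1 / (1 − e^(−kτ)) = 1 / (1 − 0.3262) = 1.484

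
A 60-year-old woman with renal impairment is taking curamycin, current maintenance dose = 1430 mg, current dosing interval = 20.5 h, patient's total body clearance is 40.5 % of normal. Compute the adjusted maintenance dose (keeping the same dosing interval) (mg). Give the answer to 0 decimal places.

To keep the same average steady-state level, dosing rate must scale with clearance.
CL ratio = 40.5 / 100 = 0.4050
New dose (same interval) = 1430 × 0.4050 = 579.2 mg

579 mg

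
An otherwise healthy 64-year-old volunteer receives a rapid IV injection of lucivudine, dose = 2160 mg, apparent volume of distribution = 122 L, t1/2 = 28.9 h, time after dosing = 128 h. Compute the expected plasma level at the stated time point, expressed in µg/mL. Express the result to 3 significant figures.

0.822 µg/mL

C₀ = Dose / Vd = 2160 / 122 = 17.70 mg/L
k = ln2 / t½ = 0.693147 / 28.9 = 0.02398 h⁻¹
C = C₀ · e^(−k·t) = 17.70 × e^(−0.02398 × 128)
  = 17.70 × 0.04645 = 0.8222 mg/L
(0.8222 mg/L = 0.8222 µg/mL)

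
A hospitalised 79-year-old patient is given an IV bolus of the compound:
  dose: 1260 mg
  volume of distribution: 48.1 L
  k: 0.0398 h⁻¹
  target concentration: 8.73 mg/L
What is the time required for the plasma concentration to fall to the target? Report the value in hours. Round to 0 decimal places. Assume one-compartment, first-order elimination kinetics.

C₀ = Dose / Vd = 1260 / 48.1 = 26.20 mg/L
t = ln(C₀ / C) / k = ln(26.20 / 8.73) / 0.03980
  = ln(3.001) / 0.03980 = 1.099 / 0.03980 = 27.61 h

28 h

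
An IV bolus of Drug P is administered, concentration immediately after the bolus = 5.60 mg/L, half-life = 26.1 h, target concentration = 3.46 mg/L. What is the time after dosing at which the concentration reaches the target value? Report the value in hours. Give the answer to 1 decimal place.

k = ln2 / t½ = 0.693147 / 26.1 = 0.02656 h⁻¹
t = ln(C₀ / C) / k = ln(5.600 / 3.46) / 0.02656
  = ln(1.618) / 0.02656 = 0.4812 / 0.02656 = 18.12 h

18.1 h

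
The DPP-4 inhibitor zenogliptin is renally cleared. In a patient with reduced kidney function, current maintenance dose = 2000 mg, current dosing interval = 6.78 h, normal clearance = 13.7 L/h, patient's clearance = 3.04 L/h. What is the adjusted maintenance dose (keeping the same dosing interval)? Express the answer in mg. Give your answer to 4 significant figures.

443.8 mg

To keep the same average steady-state level, dosing rate must scale with clearance.
CL ratio = 3.04 / 13.7 = 0.2219
New dose (same interval) = 2000 × 0.2219 = 443.8 mg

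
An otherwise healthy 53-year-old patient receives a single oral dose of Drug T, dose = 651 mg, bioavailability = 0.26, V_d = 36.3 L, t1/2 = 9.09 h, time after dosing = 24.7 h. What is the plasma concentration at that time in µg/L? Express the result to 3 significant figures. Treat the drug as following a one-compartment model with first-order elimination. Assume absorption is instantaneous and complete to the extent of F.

Amount reaching circulation = F × Dose = 0.26 × 651.0 = 169.3 mg
C₀ = F·Dose / Vd = 169.3 / 36.3 = 4.664 mg/L
k = ln2 / t½ = 0.693147 / 9.09 = 0.07625 h⁻¹
C = C₀ · e^(−k·t) = 4.664 × e^(−0.07625 × 24.7)
  = 4.664 × 0.1521 = 0.7094 mg/L
Convert: 0.7094 mg/L × 1000 = 709.4 µg/L

709 µg/L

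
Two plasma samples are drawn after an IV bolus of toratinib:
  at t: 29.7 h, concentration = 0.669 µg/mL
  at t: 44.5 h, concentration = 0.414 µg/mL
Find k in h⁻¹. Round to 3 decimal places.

0.032 h⁻¹

k = ln(C₁/C₂) / (t₂ − t₁) = ln(0.669/0.414) / (44.5 − 29.7)
  = 0.4799 / 14.80 = 0.03243 h⁻¹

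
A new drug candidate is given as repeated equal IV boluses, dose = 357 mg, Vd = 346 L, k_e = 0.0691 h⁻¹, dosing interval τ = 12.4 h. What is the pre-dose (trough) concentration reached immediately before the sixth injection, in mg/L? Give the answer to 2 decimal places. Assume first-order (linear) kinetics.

C₀ per dose = Dose / Vd = 357 / 346 = 1.032 mg/L
Fraction remaining after one interval: r = e^(−kτ) = e^(−0.06910 × 12.4) = 0.4245
Before dose 6, 5 doses have been given (aged 1τ, 2τ, 3τ, 4τ, 5τ).
C_trough = C₀ × (r + r² + … + r^5) = C₀ × r(1−r^5)/(1−r)
        = 1.032 × 0.4245 × (1 − 0.01378) / (1 − 0.4245) = 0.7507 mg/L

0.75 mg/L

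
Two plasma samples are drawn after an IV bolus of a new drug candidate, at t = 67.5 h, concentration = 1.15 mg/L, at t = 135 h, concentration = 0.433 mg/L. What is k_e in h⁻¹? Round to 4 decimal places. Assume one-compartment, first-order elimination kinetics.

0.0145 h⁻¹

k = ln(C₁/C₂) / (t₂ − t₁) = ln(1.15/0.433) / (135 − 67.5)
  = 0.9768 / 67.50 = 0.01447 h⁻¹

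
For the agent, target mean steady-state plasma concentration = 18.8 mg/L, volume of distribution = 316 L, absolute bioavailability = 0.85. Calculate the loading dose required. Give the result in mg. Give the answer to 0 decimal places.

6989 mg

LD = Css × Vd / F = 18.8 × 316 / 0.85 = 6989 mg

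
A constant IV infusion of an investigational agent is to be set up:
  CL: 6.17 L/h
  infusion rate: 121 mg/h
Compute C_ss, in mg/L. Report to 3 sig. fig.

19.6 mg/L

At steady state Css = R₀ / CL = 121 / 6.170 = 19.61 mg/L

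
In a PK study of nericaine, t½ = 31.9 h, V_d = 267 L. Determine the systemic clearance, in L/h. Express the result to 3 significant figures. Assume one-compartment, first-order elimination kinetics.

5.80 L/h

k = ln2 / t½ = 0.693147 / 31.9 = 0.02173 h⁻¹
CL = k × Vd = 0.02173 × 267 = 5.802 L/h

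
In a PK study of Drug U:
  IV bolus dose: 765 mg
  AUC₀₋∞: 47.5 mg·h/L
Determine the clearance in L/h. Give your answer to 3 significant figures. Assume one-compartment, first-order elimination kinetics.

16.1 L/h

CL = Dose / AUC = 765 / 47.5 = 16.11 L/h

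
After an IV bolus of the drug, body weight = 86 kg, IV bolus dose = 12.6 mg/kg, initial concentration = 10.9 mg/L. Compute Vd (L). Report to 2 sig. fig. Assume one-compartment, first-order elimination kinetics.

99 L

Dose = 12.6 × 86 = 1084 mg
Vd = Dose / C₀ = 1084 / 10.9 = 99.45 L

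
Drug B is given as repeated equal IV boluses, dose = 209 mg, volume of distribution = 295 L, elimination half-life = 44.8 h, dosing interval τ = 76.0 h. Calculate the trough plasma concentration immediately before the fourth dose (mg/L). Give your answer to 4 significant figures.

C₀ per dose = Dose / Vd = 209 / 295 = 0.7085 mg/L
k = ln2 / t½ = 0.693147 / 44.8 = 0.01547 h⁻¹
Fraction remaining after one interval: r = e^(−kτ) = e^(−0.01547 × 76.0) = 0.3086
Before dose 4, 3 doses have been given (aged 1τ, 2τ, 3τ).
C_trough = C₀ × (r + r² + … + r^3) = C₀ × r(1−r^3)/(1−r)
        = 0.7085 × 0.3086 × (1 − 0.02939) / (1 − 0.3086) = 0.3069 mg/L

0.3069 mg/L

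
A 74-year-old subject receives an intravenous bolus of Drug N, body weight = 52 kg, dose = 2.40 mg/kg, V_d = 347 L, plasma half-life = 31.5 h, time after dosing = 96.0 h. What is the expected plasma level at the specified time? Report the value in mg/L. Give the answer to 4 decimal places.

Total dose = 2.40 × 52 = 124.8 mg
C₀ = Dose / Vd = 124.8 / 347 = 0.3597 mg/L
k = ln2 / t½ = 0.693147 / 31.5 = 0.02200 h⁻¹
C = C₀ · e^(−k·t) = 0.3597 × e^(−0.02200 × 96.0)
  = 0.3597 × 0.1210 = 0.04352 mg/L

0.0435 mg/L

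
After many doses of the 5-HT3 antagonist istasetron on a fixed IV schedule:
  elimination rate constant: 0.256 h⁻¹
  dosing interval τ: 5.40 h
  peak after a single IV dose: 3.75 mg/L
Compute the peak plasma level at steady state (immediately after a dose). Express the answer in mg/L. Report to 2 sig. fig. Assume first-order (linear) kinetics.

e^(−kτ) = e^(−0.2560 × 5.40) = 0.2510
Accumulation ratio R = 1 / (1 − e^(−kτ)) = 1 / (1 − 0.2510) = 1.335
Steady-state peak = C₀ × R = 3.75 × 1.335 = 5.006 mg/L

5.0 mg/L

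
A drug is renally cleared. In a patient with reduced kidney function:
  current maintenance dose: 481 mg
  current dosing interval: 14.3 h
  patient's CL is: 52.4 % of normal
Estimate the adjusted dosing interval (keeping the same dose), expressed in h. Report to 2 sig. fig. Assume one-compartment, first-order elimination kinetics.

27 h

To keep the same average steady-state level, dosing rate must scale with clearance.
CL ratio = 52.4 / 100 = 0.5240
New interval (same dose) = 14.3 / 0.5240 = 27.29 h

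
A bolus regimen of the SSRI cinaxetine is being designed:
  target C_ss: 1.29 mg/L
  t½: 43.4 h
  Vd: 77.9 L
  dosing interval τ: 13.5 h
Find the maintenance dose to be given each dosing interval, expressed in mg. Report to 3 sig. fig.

21.7 mg

k = ln2 / t½ = 0.693147 / 43.4 = 0.01597 h⁻¹
CL = k × Vd = 0.01597 × 77.9 = 1.244 L/h
At steady state, Dose/τ = Css × CL.
Dose = Css × CL × τ = 1.29 × 1.244 × 13.5 = 21.66 mg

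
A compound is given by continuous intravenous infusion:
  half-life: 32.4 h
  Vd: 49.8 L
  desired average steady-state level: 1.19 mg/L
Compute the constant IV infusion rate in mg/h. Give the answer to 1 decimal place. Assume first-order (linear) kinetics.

1.3 mg/h

k = ln2 / t½ = 0.693147 / 32.4 = 0.02139 h⁻¹
CL = k × Vd = 0.02139 × 49.8 = 1.065 L/h
At steady state, infusion rate R₀ = Css × CL = 1.19 × 1.065 = 1.267 mg/h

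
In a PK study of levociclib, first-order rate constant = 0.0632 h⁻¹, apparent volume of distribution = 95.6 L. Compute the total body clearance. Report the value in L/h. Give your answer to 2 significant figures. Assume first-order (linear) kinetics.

CL = k × Vd = 0.0632 × 95.6 = 6.042 L/h

6.0 L/h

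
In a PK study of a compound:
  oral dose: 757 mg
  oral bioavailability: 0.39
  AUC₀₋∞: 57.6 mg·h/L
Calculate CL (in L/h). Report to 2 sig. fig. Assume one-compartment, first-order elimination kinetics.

CL = F·Dose / AUC = 0.39 × 757 / 57.6 = 5.126 L/h

5.1 L/h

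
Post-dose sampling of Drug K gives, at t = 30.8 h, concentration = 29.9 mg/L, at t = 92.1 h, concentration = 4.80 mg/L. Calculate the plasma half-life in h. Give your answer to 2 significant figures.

23 h

k = ln(C₁/C₂) / (t₂ − t₁) = ln(29.9/4.80) / (92.1 − 30.8)
  = 1.829 / 61.30 = 0.02984 h⁻¹
t½ = ln2 / k = 0.693147 / 0.02984 = 23.23 h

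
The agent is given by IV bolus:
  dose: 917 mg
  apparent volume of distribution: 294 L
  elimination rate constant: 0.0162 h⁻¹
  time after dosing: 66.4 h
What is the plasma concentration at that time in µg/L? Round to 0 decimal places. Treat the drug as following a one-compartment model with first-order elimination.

C₀ = Dose / Vd = 917.0 / 294 = 3.119 mg/L
C = C₀ · e^(−k·t) = 3.119 × e^(−0.01620 × 66.4)
  = 3.119 × 0.3411 = 1.064 mg/L
Convert: 1.064 mg/L × 1000 = 1064 µg/L

1064 µg/L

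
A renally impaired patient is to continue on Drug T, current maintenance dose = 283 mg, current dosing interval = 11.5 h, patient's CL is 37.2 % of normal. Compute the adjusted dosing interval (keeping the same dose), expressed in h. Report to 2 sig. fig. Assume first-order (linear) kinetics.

31 h

To keep the same average steady-state level, dosing rate must scale with clearance.
CL ratio = 37.2 / 100 = 0.3720
New interval (same dose) = 11.5 / 0.3720 = 30.91 h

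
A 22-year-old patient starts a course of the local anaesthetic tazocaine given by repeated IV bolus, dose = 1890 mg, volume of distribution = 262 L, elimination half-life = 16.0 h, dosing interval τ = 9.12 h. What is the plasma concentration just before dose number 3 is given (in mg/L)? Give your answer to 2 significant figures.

C₀ per dose = Dose / Vd = 1890 / 262 = 7.214 mg/L
k = ln2 / t½ = 0.693147 / 16.0 = 0.04332 h⁻¹
Fraction remaining after one interval: r = e^(−kτ) = e^(−0.04332 × 9.12) = 0.6736
Before dose 3, 2 doses have been given (aged 1τ, 2τ).
C_trough = C₀ × (r + r²) = 7.214 × (0.6736 + 0.4537) = 8.132 mg/L

8.1 mg/L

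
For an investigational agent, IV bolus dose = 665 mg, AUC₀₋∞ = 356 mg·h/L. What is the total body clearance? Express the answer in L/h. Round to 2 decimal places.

1.87 L/h

CL = Dose / AUC = 665 / 356 = 1.868 L/h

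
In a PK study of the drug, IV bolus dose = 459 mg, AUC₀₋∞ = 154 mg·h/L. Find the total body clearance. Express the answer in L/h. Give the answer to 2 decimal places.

2.98 L/h

CL = Dose / AUC = 459 / 154 = 2.981 L/h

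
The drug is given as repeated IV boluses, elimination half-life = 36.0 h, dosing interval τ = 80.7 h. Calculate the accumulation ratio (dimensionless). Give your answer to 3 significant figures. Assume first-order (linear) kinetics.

1.27

k = ln2 / t½ = 0.693147 / 36.0 = 0.01925 h⁻¹
e^(−kτ) = e^(−0.01925 × 80.7) = 0.2115
Accumulation ratio R = 1 / (1 − e^(−kτ)) = 1 / (1 − 0.2115) = 1.268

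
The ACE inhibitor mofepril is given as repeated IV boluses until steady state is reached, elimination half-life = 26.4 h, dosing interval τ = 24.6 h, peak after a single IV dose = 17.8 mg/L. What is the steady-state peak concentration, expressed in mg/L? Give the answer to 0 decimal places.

k = ln2 / t½ = 0.693147 / 26.4 = 0.02626 h⁻¹
e^(−kτ) = e^(−0.02626 × 24.6) = 0.5241
Accumulation ratio R = 1 / (1 − e^(−kτ)) = 1 / (1 − 0.5241) = 2.101
Steady-state peak = C₀ × R = 17.8 × 2.101 = 37.40 mg/L

37 mg/L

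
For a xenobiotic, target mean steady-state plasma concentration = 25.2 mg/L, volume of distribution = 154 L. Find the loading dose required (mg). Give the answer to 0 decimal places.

3881 mg

LD = Css × Vd = 25.2 × 154 = 3881 mg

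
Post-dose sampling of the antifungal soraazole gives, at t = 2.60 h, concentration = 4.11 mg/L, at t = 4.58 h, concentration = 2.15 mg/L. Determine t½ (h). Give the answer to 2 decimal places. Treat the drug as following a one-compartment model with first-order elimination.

2.12 h

k = ln(C₁/C₂) / (t₂ − t₁) = ln(4.11/2.15) / (4.58 − 2.60)
  = 0.6480 / 1.980 = 0.3273 h⁻¹
t½ = ln2 / k = 0.693147 / 0.3273 = 2.118 h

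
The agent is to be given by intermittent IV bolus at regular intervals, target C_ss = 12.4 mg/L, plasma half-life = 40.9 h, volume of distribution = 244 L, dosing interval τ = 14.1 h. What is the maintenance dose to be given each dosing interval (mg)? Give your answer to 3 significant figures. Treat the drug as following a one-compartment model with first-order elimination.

723 mg

k = ln2 / t½ = 0.693147 / 40.9 = 0.01695 h⁻¹
CL = k × Vd = 0.01695 × 244 = 4.136 L/h
At steady state, Dose/τ = Css × CL.
Dose = Css × CL × τ = 12.4 × 4.136 × 14.1 = 723.1 mg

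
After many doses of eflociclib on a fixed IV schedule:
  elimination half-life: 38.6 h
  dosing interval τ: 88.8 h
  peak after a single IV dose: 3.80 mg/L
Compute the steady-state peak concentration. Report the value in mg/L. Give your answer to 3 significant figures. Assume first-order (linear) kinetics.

k = ln2 / t½ = 0.693147 / 38.6 = 0.01796 h⁻¹
e^(−kτ) = e^(−0.01796 × 88.8) = 0.2029
Accumulation ratio R = 1 / (1 − e^(−kτ)) = 1 / (1 − 0.2029) = 1.255
Steady-state peak = C₀ × R = 3.80 × 1.255 = 4.769 mg/L

4.77 mg/L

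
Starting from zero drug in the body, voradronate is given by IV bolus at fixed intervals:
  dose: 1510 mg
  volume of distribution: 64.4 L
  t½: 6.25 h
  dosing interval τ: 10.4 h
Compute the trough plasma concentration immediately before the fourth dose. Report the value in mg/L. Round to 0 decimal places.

10 mg/L

C₀ per dose = Dose / Vd = 1510 / 64.4 = 23.45 mg/L
k = ln2 / t½ = 0.693147 / 6.25 = 0.1109 h⁻¹
Fraction remaining after one interval: r = e^(−kτ) = e^(−0.1109 × 10.4) = 0.3156
Before dose 4, 3 doses have been given (aged 1τ, 2τ, 3τ).
C_trough = C₀ × (r + r² + … + r^3) = C₀ × r(1−r^3)/(1−r)
        = 23.45 × 0.3156 × (1 − 0.03143) / (1 − 0.3156) = 10.47 mg/L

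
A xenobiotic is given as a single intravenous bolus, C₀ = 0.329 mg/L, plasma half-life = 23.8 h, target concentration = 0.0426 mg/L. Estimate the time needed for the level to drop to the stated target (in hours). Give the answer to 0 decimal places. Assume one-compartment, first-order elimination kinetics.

70 h

k = ln2 / t½ = 0.693147 / 23.8 = 0.02912 h⁻¹
t = ln(C₀ / C) / k = ln(0.3290 / 0.0426) / 0.02912
  = ln(7.723) / 0.02912 = 2.044 / 0.02912 = 70.19 h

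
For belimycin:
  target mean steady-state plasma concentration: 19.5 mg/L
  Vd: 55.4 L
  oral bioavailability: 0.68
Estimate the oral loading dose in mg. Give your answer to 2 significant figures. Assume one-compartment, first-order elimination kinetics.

LD = Css × Vd / F = 19.5 × 55.4 / 0.68 = 1589 mg

1600 mg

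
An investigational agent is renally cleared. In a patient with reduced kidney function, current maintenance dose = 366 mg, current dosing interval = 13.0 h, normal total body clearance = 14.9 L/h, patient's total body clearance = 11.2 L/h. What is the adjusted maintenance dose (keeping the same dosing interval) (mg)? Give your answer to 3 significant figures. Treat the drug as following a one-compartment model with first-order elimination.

275 mg

To keep the same average steady-state level, dosing rate must scale with clearance.
CL ratio = 11.2 / 14.9 = 0.7517
New dose (same interval) = 366 × 0.7517 = 275.1 mg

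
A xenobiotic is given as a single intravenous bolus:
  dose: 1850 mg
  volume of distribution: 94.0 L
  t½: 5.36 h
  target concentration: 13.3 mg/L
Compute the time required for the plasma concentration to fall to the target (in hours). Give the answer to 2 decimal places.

C₀ = Dose / Vd = 1850 / 94.0 = 19.68 mg/L
k = ln2 / t½ = 0.693147 / 5.36 = 0.1293 h⁻¹
t = ln(C₀ / C) / k = ln(19.68 / 13.3) / 0.1293
  = ln(1.480) / 0.1293 = 0.3920 / 0.1293 = 3.032 h

3.03 h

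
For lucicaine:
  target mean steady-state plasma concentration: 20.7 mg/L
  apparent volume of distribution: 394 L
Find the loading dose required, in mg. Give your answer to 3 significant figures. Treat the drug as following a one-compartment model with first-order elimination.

8160 mg

LD = Css × Vd = 20.7 × 394 = 8156 mg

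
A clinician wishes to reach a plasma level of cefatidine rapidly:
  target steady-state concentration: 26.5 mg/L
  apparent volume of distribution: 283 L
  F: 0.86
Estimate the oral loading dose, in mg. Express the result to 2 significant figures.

LD = Css × Vd / F = 26.5 × 283 / 0.86 = 8720 mg

8700 mg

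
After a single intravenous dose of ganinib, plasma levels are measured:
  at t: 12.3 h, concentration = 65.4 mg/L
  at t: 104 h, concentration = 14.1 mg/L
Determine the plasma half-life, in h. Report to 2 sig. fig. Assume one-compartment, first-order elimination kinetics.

41 h

k = ln(C₁/C₂) / (t₂ − t₁) = ln(65.4/14.1) / (104 − 12.3)
  = 1.534 / 91.70 = 0.01673 h⁻¹
t½ = ln2 / k = 0.693147 / 0.01673 = 41.43 h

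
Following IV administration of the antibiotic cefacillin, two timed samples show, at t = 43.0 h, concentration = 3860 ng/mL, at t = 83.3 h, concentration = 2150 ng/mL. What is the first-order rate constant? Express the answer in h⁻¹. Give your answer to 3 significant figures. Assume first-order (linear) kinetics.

0.0145 h⁻¹

k = ln(C₁/C₂) / (t₂ − t₁) = ln(3860/2150) / (83.3 − 43.0)
  = 0.5852 / 40.30 = 0.01452 h⁻¹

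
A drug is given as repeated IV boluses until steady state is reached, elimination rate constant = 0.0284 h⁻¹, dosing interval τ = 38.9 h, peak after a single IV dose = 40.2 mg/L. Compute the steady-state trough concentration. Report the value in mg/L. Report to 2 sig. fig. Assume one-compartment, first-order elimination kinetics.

20 mg/L

e^(−kτ) = e^(−0.02840 × 38.9) = 0.3313
Accumulation ratio R = 1 / (1 − e^(−kτ)) = 1 / (1 − 0.3313) = 1.495
Steady-state trough = C₀ × R × e^(−kτ) = 40.2 × 1.495 × 0.3313 = 19.91 mg/L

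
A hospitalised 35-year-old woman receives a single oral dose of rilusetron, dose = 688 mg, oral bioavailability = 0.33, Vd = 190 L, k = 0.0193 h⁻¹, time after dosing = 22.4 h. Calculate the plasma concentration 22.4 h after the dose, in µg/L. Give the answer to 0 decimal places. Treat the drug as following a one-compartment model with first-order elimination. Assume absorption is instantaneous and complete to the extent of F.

Amount reaching circulation = F × Dose = 0.33 × 688.0 = 227.0 mg
C₀ = F·Dose / Vd = 227.0 / 190 = 1.195 mg/L
C = C₀ · e^(−k·t) = 1.195 × e^(−0.01930 × 22.4)
  = 1.195 × 0.6490 = 0.7756 mg/L
Convert: 0.7756 mg/L × 1000 = 775.6 µg/L

776 µg/L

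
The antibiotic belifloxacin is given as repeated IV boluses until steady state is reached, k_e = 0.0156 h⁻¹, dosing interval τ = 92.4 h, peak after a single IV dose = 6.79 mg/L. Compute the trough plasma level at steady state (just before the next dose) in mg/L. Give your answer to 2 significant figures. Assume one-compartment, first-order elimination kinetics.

e^(−kτ) = e^(−0.01560 × 92.4) = 0.2366
Accumulation ratio R = 1 / (1 − e^(−kτ)) = 1 / (1 − 0.2366) = 1.310
Steady-state trough = C₀ × R × e^(−kτ) = 6.79 × 1.310 × 0.2366 = 2.105 mg/L

2.1 mg/L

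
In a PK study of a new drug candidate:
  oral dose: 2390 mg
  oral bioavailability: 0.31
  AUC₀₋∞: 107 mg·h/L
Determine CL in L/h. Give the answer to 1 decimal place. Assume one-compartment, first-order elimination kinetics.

6.9 L/h

CL = F·Dose / AUC = 0.31 × 2390 / 107 = 6.924 L/h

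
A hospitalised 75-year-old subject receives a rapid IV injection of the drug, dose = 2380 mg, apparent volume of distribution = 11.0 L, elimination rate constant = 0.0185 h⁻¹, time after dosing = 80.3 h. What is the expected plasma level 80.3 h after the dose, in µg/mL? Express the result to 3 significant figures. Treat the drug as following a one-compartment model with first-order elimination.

C₀ = Dose / Vd = 2380 / 11.0 = 216.4 mg/L
C = C₀ · e^(−k·t) = 216.4 × e^(−0.01850 × 80.3)
  = 216.4 × 0.2264 = 48.99 mg/L
(48.99 mg/L = 48.99 µg/mL)

49.0 µg/mL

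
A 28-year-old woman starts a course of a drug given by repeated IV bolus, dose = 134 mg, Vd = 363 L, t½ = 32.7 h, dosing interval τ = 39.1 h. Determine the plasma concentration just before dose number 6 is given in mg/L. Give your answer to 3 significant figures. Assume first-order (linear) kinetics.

C₀ per dose = Dose / Vd = 134 / 363 = 0.3691 mg/L
k = ln2 / t½ = 0.693147 / 32.7 = 0.02120 h⁻¹
Fraction remaining after one interval: r = e^(−kτ) = e^(−0.02120 × 39.1) = 0.4365
Before dose 6, 5 doses have been given (aged 1τ, 2τ, 3τ, 4τ, 5τ).
C_trough = C₀ × (r + r² + … + r^5) = C₀ × r(1−r^5)/(1−r)
        = 0.3691 × 0.4365 × (1 − 0.01585) / (1 − 0.4365) = 0.2814 mg/L

0.281 mg/L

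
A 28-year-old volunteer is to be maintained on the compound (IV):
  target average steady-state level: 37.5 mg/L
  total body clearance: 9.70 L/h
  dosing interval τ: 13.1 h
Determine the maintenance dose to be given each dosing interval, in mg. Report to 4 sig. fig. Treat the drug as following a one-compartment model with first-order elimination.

At steady state, Dose/τ = Css × CL.
Dose = Css × CL × τ = 37.5 × 9.700 × 13.1 = 4765 mg

4765 mg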